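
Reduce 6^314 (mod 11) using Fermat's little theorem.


Fermat's little theorem: if p is prime and gcd(a,p)=1, then a^(p-1) ≡ 1 (mod p)
p = 11 is prime, gcd(6,11) = 1
Reduce exponent: 314 mod 10 = 4
So 6^314 ≡ 6^4 (mod 11)
6^4 mod 11 = 9

6^314 ≡ 9 (mod 11)


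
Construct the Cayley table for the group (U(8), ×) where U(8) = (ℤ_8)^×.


Elements: {1, 3, 5, 7}
Operation: multiplication mod 8
Entry (a, b) = (a × b) mod 8

Cayley table:
  | 1 | 3 | 5 | 7
1 | 1 | 3 | 5 | 7
3 | 3 | 1 | 7 | 5
5 | 5 | 7 | 1 | 3
7 | 7 | 5 | 3 | 1


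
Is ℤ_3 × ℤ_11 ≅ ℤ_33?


Comparing ℤ_3 × ℤ_11 and ℤ_33:
gcd(3,11) = 1, so ℤ_3 × ℤ_11 ≅ ℤ_33 (CRT)

Yes, ℤ_3 × ℤ_11 ≅ ℤ_33


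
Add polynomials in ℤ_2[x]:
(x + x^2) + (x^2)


Add coefficients mod 2:
x^0: 0 + 0 = 0 (mod 2)
x^1: 1 + 0 = 1 (mod 2)
x^2: 1 + 1 = 0 (mod 2)
Result: x

f + g = x


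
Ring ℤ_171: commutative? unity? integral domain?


ℤ_171 is a commutative ring with unity 1; 171 = 3×57 is composite, so 3·57 ≡ 0 gives zero divisors (not an integral domain)
Commutative: Yes
Integral domain: No
Has unity: Yes

ℤ_171: Commutative=Yes, Unity=Yes


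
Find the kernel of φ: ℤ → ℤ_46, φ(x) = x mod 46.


Kernel = preimage of identity
ker(φ) = {x ∈ ℤ : x ≡ 0 (mod 46)} = 46ℤ = {0, ±46, ±92, ...}

ker(φ) = 46ℤ


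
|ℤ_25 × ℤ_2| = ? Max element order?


|ℤ_25 × ℤ_2| = 25 × 2 = 50
Max element order = lcm(25,2) = 50
Cyclic? Yes (gcd=1)

|ℤ_25×ℤ_2| = 50, max element order = 50


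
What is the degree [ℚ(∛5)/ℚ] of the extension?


∛5 has minimal polynomial x³ - 5 (irreducible over ℚ since 5 is not a perfect cube)

[ℚ(∛5)/ℚ] = 3


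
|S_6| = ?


|S_n| = n! (number of permutations of n symbols)
|S_6| = 6! = 720

|S_6| = 720


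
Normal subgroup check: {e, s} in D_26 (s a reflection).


H = {e, s} in D_26 (s a reflection)
r·s·r⁻¹ = sr⁻² ≠ s for n ≥ 3, so {e, s} is not closed under conjugation

No, not a normal subgroup


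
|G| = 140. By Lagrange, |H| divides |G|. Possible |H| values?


Lagrange's theorem: |H| divides |G|
|G| = 140
Divisors of 140: 1, 2, 4, 5, 7, 10, 14, 20, 28, 35, 70, 140

Possible subgroup orders: {1, 2, 4, 5, 7, 10, 14, 20, 28, 35, 70, 140}


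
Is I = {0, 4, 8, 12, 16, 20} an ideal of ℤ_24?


Check ideal conditions for I = {0, 4, 8, 12, 16, 20} in ℤ_24:
(1) I is an additive subgroup? Yes
(2) For r ∈ ℤ_24 and a ∈ I: r·a ∈ I? Yes

Yes, I is an ideal of ℤ_24


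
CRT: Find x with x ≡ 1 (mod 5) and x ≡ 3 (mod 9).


m₁ = 5, m₂ = 9, gcd = 1, so CRT applies. M = m₁·m₂ = 45
Let M₁ = M/m₁ = 9, M₂ = M/m₂ = 5
Find y₁ ≡ M₁⁻¹ (mod m₁): 9⁻¹ ≡ 4 (mod 5)
Find y₂ ≡ M₂⁻¹ (mod m₂): 5⁻¹ ≡ 2 (mod 9)
x = a₁·M₁·y₁ + a₂·M₂·y₂ = 1·9·4 + 3·5·2 = 66
Reduce mod 45: x ≡ 21
Check: 21 mod 5 = 1 ✓, 21 mod 9 = 3 ✓

x ≡ 21 (mod 45)


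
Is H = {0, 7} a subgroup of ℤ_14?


Subgroup test for H = {0, 7} in (ℤ_14, +):
(1) 0 ∈ H? Yes
(2) Closure: for all a,b ∈ H, (a+b) mod 14 ∈ H? Yes
(3) Inverses: for all a ∈ H, -a mod 14 ∈ H? Yes

Yes, H is a subgroup of ℤ_14


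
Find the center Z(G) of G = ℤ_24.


Z(G) = {g ∈ G | gx = xg for all x ∈ G}
ℤ_24 is abelian, so Z(G) = G

Z(ℤ_24) = ℤ_24


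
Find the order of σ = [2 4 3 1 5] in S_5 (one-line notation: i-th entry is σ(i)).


Cycle decomposition: (1 2 4)
Cycle lengths: 3
Order = lcm(3) = 3

ord(σ) = 3


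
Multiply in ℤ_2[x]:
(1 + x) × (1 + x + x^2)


Expand and collect like terms; reduce coefficients mod 2:
x^0: 1·1 = 1 ≡ 1 (mod 2)
x^1: 1·1 + 1·1 = 2 ≡ 0 (mod 2)
x^2: 1·1 + 1·1 = 2 ≡ 0 (mod 2)
x^3: 1·1 = 1 ≡ 1 (mod 2)
Result: 1 + x^3

f · g = 1 + x^3


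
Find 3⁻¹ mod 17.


Use the extended Euclidean algorithm to write 1 = 3·s + 17·t; then s mod 17 is the inverse.
Euclidean algorithm:
  3 = 0·17 + 3
  17 = 5·3 + 2
  3 = 1·2 + 1
  2 = 2·1 + 0
gcd(3,17) = 1
Back-substitution gives: 3·(6) + 17·(-1) = 1
So 3⁻¹ ≡ 6 ≡ 6 (mod 17)
Check: 3 × 6 = 18 ≡ 1 (mod 17) ✓

3⁻¹ ≡ 6 (mod 17)


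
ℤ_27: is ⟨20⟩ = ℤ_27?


g generates ℤ_n iff gcd(g, n) = 1
gcd(20, 27) = 1
Since gcd = 1, 20 is a generator.

Yes, 20 generates ℤ_27


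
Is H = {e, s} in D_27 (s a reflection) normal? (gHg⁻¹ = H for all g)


H = {e, s} in D_27 (s a reflection)
r·s·r⁻¹ = sr⁻² ≠ s for n ≥ 3, so {e, s} is not closed under conjugation

No, not a normal subgroup


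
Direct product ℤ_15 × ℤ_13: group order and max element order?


|ℤ_15 × ℤ_13| = 15 × 13 = 195
Max element order = lcm(15,13) = 195
Cyclic? Yes (gcd=1)

|ℤ_15×ℤ_13| = 195, max element order = 195


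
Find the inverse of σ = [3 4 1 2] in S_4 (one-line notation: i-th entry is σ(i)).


To find σ⁻¹, swap domain and range:
σ(1) = 3 → σ⁻¹(3) = 1
σ(2) = 4 → σ⁻¹(4) = 2
σ(3) = 1 → σ⁻¹(1) = 3
σ(4) = 2 → σ⁻¹(2) = 4

σ⁻¹ = [3 4 1 2]


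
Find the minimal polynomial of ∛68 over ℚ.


∛68 satisfies x³ - 68 = 0, irreducible over ℚ (no rational root; 68 is not a perfect cube)

Minimal polynomial: x³ - 68


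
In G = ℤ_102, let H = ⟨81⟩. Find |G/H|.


|⟨81⟩| = n / gcd(81, 102) = 102 / 3 = 34
H is normal (ℤ_102 is abelian).
|G/H| = |G| / |H| = 102 / 34 = 3

|G/H| = 3


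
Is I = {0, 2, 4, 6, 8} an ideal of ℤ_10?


Check ideal conditions for I = {0, 2, 4, 6, 8} in ℤ_10:
(1) I is an additive subgroup? Yes
(2) For r ∈ ℤ_10 and a ∈ I: r·a ∈ I? Yes

Yes, I is an ideal of ℤ_10


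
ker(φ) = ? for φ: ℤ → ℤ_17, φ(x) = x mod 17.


Kernel = preimage of identity
ker(φ) = {x ∈ ℤ : x ≡ 0 (mod 17)} = 17ℤ = {0, ±17, ±34, ...}

ker(φ) = 17ℤ


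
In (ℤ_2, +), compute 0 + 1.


Operation: addition mod 2
0 + 1 = (a + b) mod 2 with a = 0, b = 1

0 + 1 = 1


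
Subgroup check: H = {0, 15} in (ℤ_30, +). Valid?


Subgroup test for H = {0, 15} in (ℤ_30, +):
(1) 0 ∈ H? Yes
(2) Closure: for all a,b ∈ H, (a+b) mod 30 ∈ H? Yes
(3) Inverses: for all a ∈ H, -a mod 30 ∈ H? Yes

Yes, H is a subgroup of ℤ_30


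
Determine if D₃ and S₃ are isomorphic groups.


Comparing D₃ and S₃:
Both are the unique non-abelian group of order 6

Yes, D₃ ≅ S₃


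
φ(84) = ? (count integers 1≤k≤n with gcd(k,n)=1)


Factor n: 84 = 2^2 × 3 × 7
φ(n) = n · ∏(1 - 1/p) over distinct primes p | n
φ(84) = 84 · (1 - 1/2) · (1 - 1/3) · (1 - 1/7) = 24

φ(84) = 24


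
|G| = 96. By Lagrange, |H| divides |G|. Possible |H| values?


Lagrange's theorem: |H| divides |G|
|G| = 96
Divisors of 96: 1, 2, 3, 4, 6, 8, 12, 16, 24, 32, 48, 96

Possible subgroup orders: {1, 2, 3, 4, 6, 8, 12, 16, 24, 32, 48, 96}


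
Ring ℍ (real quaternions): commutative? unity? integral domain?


quaternion multiplication is non-commutative (ij = k ≠ ji = -k); has unity 1; a division ring but not an integral domain since integral domains are commutative by convention
Commutative: No
Integral domain: No
Has unity: Yes

ℍ (real quaternions): Commutative=No, Unity=Yes


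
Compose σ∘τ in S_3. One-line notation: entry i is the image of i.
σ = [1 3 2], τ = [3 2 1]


σ∘τ: apply τ first, then σ
1 →τ 3 →σ 2
2 →τ 2 →σ 3
3 →τ 1 →σ 1

σ∘τ = [2 3 1]


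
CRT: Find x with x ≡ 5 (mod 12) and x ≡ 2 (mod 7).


m₁ = 12, m₂ = 7, gcd = 1, so CRT applies. M = m₁·m₂ = 84
Let M₁ = M/m₁ = 7, M₂ = M/m₂ = 12
Find y₁ ≡ M₁⁻¹ (mod m₁): 7⁻¹ ≡ 7 (mod 12)
Find y₂ ≡ M₂⁻¹ (mod m₂): 12⁻¹ ≡ 3 (mod 7)
x = a₁·M₁·y₁ + a₂·M₂·y₂ = 5·7·7 + 2·12·3 = 317
Reduce mod 84: x ≡ 65
Check: 65 mod 12 = 5 ✓, 65 mod 7 = 2 ✓

x ≡ 65 (mod 84)


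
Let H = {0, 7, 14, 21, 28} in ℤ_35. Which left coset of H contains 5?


5 + H = {5 + h (mod 35) : h ∈ H}
5+0=5, 5+7=12, 5+14=19, 5+21=26, 5+28=33

5 + H = {5, 12, 19, 26, 33}


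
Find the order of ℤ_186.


ℤ_n has n elements.

|ℤ_186| = 186


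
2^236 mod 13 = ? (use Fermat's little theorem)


Fermat's little theorem: if p is prime and gcd(a,p)=1, then a^(p-1) ≡ 1 (mod p)
p = 13 is prime, gcd(2,13) = 1
Reduce exponent: 236 mod 12 = 8
So 2^236 ≡ 2^8 (mod 13)
2^8 mod 13 = 9

2^236 ≡ 9 (mod 13)


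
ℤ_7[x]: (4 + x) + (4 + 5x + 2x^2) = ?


Add coefficients mod 7:
x^0: 4 + 4 = 1 (mod 7)
x^1: 1 + 5 = 6 (mod 7)
x^2: 0 + 2 = 2 (mod 7)
Result: 1 + 6x + 2x^2

f + g = 1 + 6x + 2x^2


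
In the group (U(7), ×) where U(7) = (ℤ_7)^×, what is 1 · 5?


Operation: multiplication mod 7
1 · 5 = (a × b) mod 7 with a = 1, b = 5

1 · 5 = 5


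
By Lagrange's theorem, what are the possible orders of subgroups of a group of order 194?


Lagrange's theorem: |H| divides |G|
|G| = 194
Divisors of 194: 1, 2, 97, 194

Possible subgroup orders: {1, 2, 97, 194}


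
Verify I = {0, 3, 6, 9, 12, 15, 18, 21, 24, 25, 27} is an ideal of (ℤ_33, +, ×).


Check ideal conditions for I = {0, 3, 6, 9, 12, 15, 18, 21, 24, 25, 27} in ℤ_33:
(1) I is an additive subgroup? No
(2) For r ∈ ℤ_33 and a ∈ I: r·a ∈ I? No  [counterexample: r=2, a=15, r·a mod 33 = 30 ∉ I]

No, I is not an ideal of ℤ_33


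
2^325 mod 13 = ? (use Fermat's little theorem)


Fermat's little theorem: if p is prime and gcd(a,p)=1, then a^(p-1) ≡ 1 (mod p)
p = 13 is prime, gcd(2,13) = 1
Reduce exponent: 325 mod 12 = 1
So 2^325 ≡ 2^1 (mod 13)
2^1 mod 13 = 2

2^325 ≡ 2 (mod 13)


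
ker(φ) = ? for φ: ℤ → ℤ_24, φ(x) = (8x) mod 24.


Kernel = preimage of identity
ker(φ) = {x ∈ ℤ : 8x ≡ 0 (mod 24)}. gcd(8,24) = 8, so 8x ≡ 0 (mod 24) ⟺ x ≡ 0 (mod 24/8 = 3). Hence ker(φ) = 3ℤ

ker(φ) = 3ℤ


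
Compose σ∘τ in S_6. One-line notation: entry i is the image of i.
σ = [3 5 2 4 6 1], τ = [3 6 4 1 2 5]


σ∘τ: apply τ first, then σ
1 →τ 3 →σ 2
2 →τ 6 →σ 1
3 →τ 4 →σ 4
4 →τ 1 →σ 3
5 →τ 2 →σ 5
6 →τ 5 →σ 6

σ∘τ = [2 1 4 3 5 6]


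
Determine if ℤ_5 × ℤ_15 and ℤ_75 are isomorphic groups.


Comparing ℤ_5 × ℤ_15 and ℤ_75:
gcd(5,15) = 5 ≠ 1. Max element order in ℤ_5×ℤ_15 is lcm(5,15) = 15 < 75, so it has no element of order 75

No, ℤ_5 × ℤ_15 ≇ ℤ_75


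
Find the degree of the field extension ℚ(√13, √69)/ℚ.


[ℚ(√13,√69):ℚ] = [ℚ(√13,√69):ℚ(√13)]·[ℚ(√13):ℚ] = 2·2 = 4

[ℚ(√13, √69)/ℚ] = 4


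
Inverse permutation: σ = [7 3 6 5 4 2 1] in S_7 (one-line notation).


To find σ⁻¹, swap domain and range:
σ(1) = 7 → σ⁻¹(7) = 1
σ(2) = 3 → σ⁻¹(3) = 2
σ(3) = 6 → σ⁻¹(6) = 3
σ(4) = 5 → σ⁻¹(5) = 4
σ(5) = 4 → σ⁻¹(4) = 5
σ(6) = 2 → σ⁻¹(2) = 6
σ(7) = 1 → σ⁻¹(1) = 7

σ⁻¹ = [7 6 2 5 4 3 1]


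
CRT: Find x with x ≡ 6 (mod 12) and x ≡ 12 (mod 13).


m₁ = 12, m₂ = 13, gcd = 1, so CRT applies. M = m₁·m₂ = 156
Let M₁ = M/m₁ = 13, M₂ = M/m₂ = 12
Find y₁ ≡ M₁⁻¹ (mod m₁): 13⁻¹ ≡ 1 (mod 12)
Find y₂ ≡ M₂⁻¹ (mod m₂): 12⁻¹ ≡ 12 (mod 13)
x = a₁·M₁·y₁ + a₂·M₂·y₂ = 6·13·1 + 12·12·12 = 1806
Reduce mod 156: x ≡ 90
Check: 90 mod 12 = 6 ✓, 90 mod 13 = 12 ✓

x ≡ 90 (mod 156)


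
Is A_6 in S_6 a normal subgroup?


H = A_6 in S_6
A_6 has index 2 in S_6, and every subgroup of index 2 is normal

Yes, normal subgroup


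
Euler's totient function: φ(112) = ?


Factor n: 112 = 2^4 × 7
φ(n) = n · ∏(1 - 1/p) over distinct primes p | n
φ(112) = 112 · (1 - 1/2) · (1 - 1/7) = 48

φ(112) = 48


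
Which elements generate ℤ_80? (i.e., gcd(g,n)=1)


g generates ℤ_n iff gcd(g,n) = 1
Prime factors of 80: 2, 5
Generators are g ∈ {1,...,79} not divisible by any of these primes.
Generators: {1, 3, 7, 9, 11, 13, 17, 19, 21, 23, 27, 29, 31, 33, 37, 39, 41, 43, 47, 49, 51, 53, 57, 59, 61, 63, 67, 69, 71, 73, 77, 79}
Number of generators = φ(80) = 32

Generators of ℤ_80 = {1, 3, 7, 9, 11, 13, 17, 19, 21, 23, 27, 29, 31, 33, 37, 39, 41, 43, 47, 49, 51, 53, 57, 59, 61, 63, 67, 69, 71, 73, 77, 79}


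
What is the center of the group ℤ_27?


Z(G) = {g ∈ G | gx = xg for all x ∈ G}
ℤ_27 is abelian, so Z(G) = G

Z(ℤ_27) = ℤ_27


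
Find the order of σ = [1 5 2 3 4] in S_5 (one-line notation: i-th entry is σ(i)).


Cycle decomposition: (2 5 4 3)
Cycle lengths: 4
Order = lcm(4) = 4

ord(σ) = 4


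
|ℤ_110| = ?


ℤ_n has n elements.

|ℤ_110| = 110


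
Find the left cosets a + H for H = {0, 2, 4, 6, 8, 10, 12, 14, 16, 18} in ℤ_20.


H = {0, 2, 4, 6, 8, 10, 12, 14, 16, 18}, |H| = 10
Number of cosets = |G|/|H| = 20/10 = 2
0 + H = {0, 2, 4, 6, 8, 10, 12, 14, 16, 18}
1 + H = {1, 3, 5, 7, 9, 11, 13, 15, 17, 19}

Cosets: 0+H={0,2,4,6,8,10,12,14,16,18}; 1+H={1,3,5,7,9,11,13,15,17,19}


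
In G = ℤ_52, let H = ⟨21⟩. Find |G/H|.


|⟨21⟩| = n / gcd(21, 52) = 52 / 1 = 52
H is normal (ℤ_52 is abelian).
|G/H| = |G| / |H| = 52 / 52 = 1

|G/H| = 1


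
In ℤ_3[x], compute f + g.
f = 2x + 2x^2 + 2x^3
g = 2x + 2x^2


Add coefficients mod 3:
x^0: 0 + 0 = 0 (mod 3)
x^1: 2 + 2 = 1 (mod 3)
x^2: 2 + 2 = 1 (mod 3)
x^3: 2 + 0 = 2 (mod 3)
Result: x + x^2 + 2x^3

f + g = x + x^2 + 2x^3


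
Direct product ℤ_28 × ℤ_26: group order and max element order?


|ℤ_28 × ℤ_26| = 28 × 26 = 728
Max element order = lcm(28,26) = 364
Cyclic? No (gcd=2)

|ℤ_28×ℤ_26| = 728, max element order = 364


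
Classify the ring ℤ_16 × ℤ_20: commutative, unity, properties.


Direct product ring; commutative with unity (1,1); but (1,0)·(0,1) = (0,0) gives zero divisors, so not an integral domain
Commutative: Yes
Integral domain: No
Has unity: Yes

ℤ_16 × ℤ_20: Commutative=Yes, Unity=Yes


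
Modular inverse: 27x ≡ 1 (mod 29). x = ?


Use the extended Euclidean algorithm to write 1 = 27·s + 29·t; then s mod 29 is the inverse.
Euclidean algorithm:
  27 = 0·29 + 27
  29 = 1·27 + 2
  27 = 13·2 + 1
  2 = 2·1 + 0
gcd(27,29) = 1
Back-substitution gives: 27·(14) + 29·(-13) = 1
So 27⁻¹ ≡ 14 ≡ 14 (mod 29)
Check: 27 × 14 = 378 ≡ 1 (mod 29) ✓

27⁻¹ ≡ 14 (mod 29)


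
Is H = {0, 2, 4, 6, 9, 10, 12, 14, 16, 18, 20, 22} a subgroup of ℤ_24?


Subgroup test for H = {0, 2, 4, 6, 9, 10, 12, 14, 16, 18, 20, 22} in (ℤ_24, +):
(1) 0 ∈ H? Yes
(2) Closure: for all a,b ∈ H, (a+b) mod 24 ∈ H? No  [counterexample: 2 + 6 = 8 ∉ H]
(3) Inverses: for all a ∈ H, -a mod 24 ∈ H? No

No, H is not a subgroup of ℤ_24


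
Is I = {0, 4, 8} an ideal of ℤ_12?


Check ideal conditions for I = {0, 4, 8} in ℤ_12:
(1) I is an additive subgroup? Yes
(2) For r ∈ ℤ_12 and a ∈ I: r·a ∈ I? Yes

Yes, I is an ideal of ℤ_12


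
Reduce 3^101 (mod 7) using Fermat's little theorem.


Fermat's little theorem: if p is prime and gcd(a,p)=1, then a^(p-1) ≡ 1 (mod p)
p = 7 is prime, gcd(3,7) = 1
Reduce exponent: 101 mod 6 = 5
So 3^101 ≡ 3^5 (mod 7)
3^5 mod 7 = 5

3^101 ≡ 5 (mod 7)


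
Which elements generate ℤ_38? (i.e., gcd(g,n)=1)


g generates ℤ_n iff gcd(g,n) = 1
Prime factors of 38: 2, 19
Generators are g ∈ {1,...,37} not divisible by any of these primes.
Generators: {1, 3, 5, 7, 9, 11, 13, 15, 17, 21, 23, 25, 27, 29, 31, 33, 35, 37}
Number of generators = φ(38) = 18

Generators of ℤ_38 = {1, 3, 5, 7, 9, 11, 13, 15, 17, 21, 23, 25, 27, 29, 31, 33, 35, 37}


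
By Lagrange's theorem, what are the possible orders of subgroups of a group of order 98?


Lagrange's theorem: |H| divides |G|
|G| = 98
Divisors of 98: 1, 2, 7, 14, 49, 98

Possible subgroup orders: {1, 2, 7, 14, 49, 98}


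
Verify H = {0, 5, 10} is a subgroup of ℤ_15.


Subgroup test for H = {0, 5, 10} in (ℤ_15, +):
(1) 0 ∈ H? Yes
(2) Closure: for all a,b ∈ H, (a+b) mod 15 ∈ H? Yes
(3) Inverses: for all a ∈ H, -a mod 15 ∈ H? Yes

Yes, H is a subgroup of ℤ_15


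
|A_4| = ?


|A_n| = n!/2 (even permutations)
|A_4| = 4!/2 = 24/2 = 12

|A_4| = 12


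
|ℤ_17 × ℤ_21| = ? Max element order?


|ℤ_17 × ℤ_21| = 17 × 21 = 357
Max element order = lcm(17,21) = 357
Cyclic? Yes (gcd=1)

|ℤ_17×ℤ_21| = 357, max element order = 357


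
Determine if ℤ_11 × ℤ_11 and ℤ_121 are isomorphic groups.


Comparing ℤ_11 × ℤ_11 and ℤ_121:
gcd(11,11) = 11 ≠ 1. Max element order in ℤ_11×ℤ_11 is lcm(11,11) = 11 < 121, so it has no element of order 121

No, ℤ_11 × ℤ_11 ≇ ℤ_121


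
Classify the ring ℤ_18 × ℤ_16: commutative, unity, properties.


Direct product ring; commutative with unity (1,1); but (1,0)·(0,1) = (0,0) gives zero divisors, so not an integral domain
Commutative: Yes
Integral domain: No
Has unity: Yes

ℤ_18 × ℤ_16: Commutative=Yes, Unity=Yes


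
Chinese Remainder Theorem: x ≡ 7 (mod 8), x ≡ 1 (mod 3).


m₁ = 8, m₂ = 3, gcd = 1, so CRT applies. M = m₁·m₂ = 24
Let M₁ = M/m₁ = 3, M₂ = M/m₂ = 8
Find y₁ ≡ M₁⁻¹ (mod m₁): 3⁻¹ ≡ 3 (mod 8)
Find y₂ ≡ M₂⁻¹ (mod m₂): 8⁻¹ ≡ 2 (mod 3)
x = a₁·M₁·y₁ + a₂·M₂·y₂ = 7·3·3 + 1·8·2 = 79
Reduce mod 24: x ≡ 7
Check: 7 mod 8 = 7 ✓, 7 mod 3 = 1 ✓

x ≡ 7 (mod 24)


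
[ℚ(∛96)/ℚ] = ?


∛96 has minimal polynomial x³ - 96 (irreducible over ℚ since 96 is not a perfect cube)

[ℚ(∛96)/ℚ] = 3


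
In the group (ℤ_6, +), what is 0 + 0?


Operation: addition mod 6
0 + 0 = (a + b) mod 6 with a = 0, b = 0

0 + 0 = 0


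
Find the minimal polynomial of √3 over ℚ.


√3 satisfies x² - 3 = 0, irreducible over ℚ since 3 is squarefree

Minimal polynomial: x² - 3


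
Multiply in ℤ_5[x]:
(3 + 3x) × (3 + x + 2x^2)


Expand and collect like terms; reduce coefficients mod 5:
x^0: 3·3 = 9 ≡ 4 (mod 5)
x^1: 3·1 + 3·3 = 12 ≡ 2 (mod 5)
x^2: 3·2 + 3·1 = 9 ≡ 4 (mod 5)
x^3: 3·2 = 6 ≡ 1 (mod 5)
Result: 4 + 2x + 4x^2 + x^3

f · g = 4 + 2x + 4x^2 + x^3


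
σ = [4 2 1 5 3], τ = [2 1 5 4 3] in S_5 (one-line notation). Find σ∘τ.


σ∘τ: apply τ first, then σ
1 →τ 2 →σ 2
2 →τ 1 →σ 4
3 →τ 5 →σ 3
4 →τ 4 →σ 5
5 →τ 3 →σ 1

σ∘τ = [2 4 3 5 1]


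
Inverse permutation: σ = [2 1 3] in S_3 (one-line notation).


To find σ⁻¹, swap domain and range:
σ(1) = 2 → σ⁻¹(2) = 1
σ(2) = 1 → σ⁻¹(1) = 2
σ(3) = 3 → σ⁻¹(3) = 3

σ⁻¹ = [2 1 3]


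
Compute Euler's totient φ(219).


Factor n: 219 = 3 × 73
φ(n) = n · ∏(1 - 1/p) over distinct primes p | n
φ(219) = 219 · (1 - 1/3) · (1 - 1/73) = 144

φ(219) = 144


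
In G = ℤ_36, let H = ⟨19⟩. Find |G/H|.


|⟨19⟩| = n / gcd(19, 36) = 36 / 1 = 36
H is normal (ℤ_36 is abelian).
|G/H| = |G| / |H| = 36 / 36 = 1

|G/H| = 1


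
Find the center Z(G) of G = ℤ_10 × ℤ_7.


Z(G) = {g ∈ G | gx = xg for all x ∈ G}
Direct product of abelian groups is abelian, so Z(G) = G

Z(ℤ_10 × ℤ_7) = ℤ_10 × ℤ_7


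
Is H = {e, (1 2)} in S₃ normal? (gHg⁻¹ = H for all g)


H = {e, (1 2)} in S₃
(1 3)(1 2)(1 3)⁻¹ = (2 3) ∉ {e, (1 2)}, so it is not normal

No, not a normal subgroup


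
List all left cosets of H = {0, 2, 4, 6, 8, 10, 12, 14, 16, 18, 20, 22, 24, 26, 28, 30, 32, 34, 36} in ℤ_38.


H = {0, 2, 4, 6, 8, 10, 12, 14, 16, 18, 20, 22, 24, 26, 28, 30, 32, 34, 36}, |H| = 19
Number of cosets = |G|/|H| = 38/19 = 2
0 + H = {0, 2, 4, 6, 8, 10, 12, 14, 16, 18, 20, 22, 24, 26, 28, 30, 32, 34, 36}
1 + H = {1, 3, 5, 7, 9, 11, 13, 15, 17, 19, 21, 23, 25, 27, 29, 31, 33, 35, 37}

Cosets: 0+H={0,2,4,6,8,10,12,14,16,18,20,22,24,26,28,30,32,34,36}; 1+H={1,3,5,7,9,11,13,15,17,19,21,23,25,27,29,31,33,35,37}


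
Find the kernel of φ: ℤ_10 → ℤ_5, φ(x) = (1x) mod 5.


Kernel = preimage of identity
ker(φ) = {x ∈ ℤ_10 : 1x ≡ 0 (mod 5)}. Since 5 | 10, φ is well-defined. The kernel is the cyclic subgroup ⟨5⟩ of ℤ_10 (order 2), i.e. {0, 5}

ker(φ) = {0, 5}


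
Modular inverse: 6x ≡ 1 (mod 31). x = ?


Use the extended Euclidean algorithm to write 1 = 6·s + 31·t; then s mod 31 is the inverse.
Euclidean algorithm:
  6 = 0·31 + 6
  31 = 5·6 + 1
  6 = 6·1 + 0
gcd(6,31) = 1
Back-substitution gives: 6·(-5) + 31·(1) = 1
So 6⁻¹ ≡ -5 ≡ 26 (mod 31)
Check: 6 × 26 = 156 ≡ 1 (mod 31) ✓

6⁻¹ ≡ 26 (mod 31)


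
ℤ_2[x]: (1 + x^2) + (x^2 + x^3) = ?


Add coefficients mod 2:
x^0: 1 + 0 = 1 (mod 2)
x^1: 0 + 0 = 0 (mod 2)
x^2: 1 + 1 = 0 (mod 2)
x^3: 0 + 1 = 1 (mod 2)
Result: 1 + x^3

f + g = 1 + x^3


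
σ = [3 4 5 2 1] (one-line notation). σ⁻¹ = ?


To find σ⁻¹, swap domain and range:
σ(1) = 3 → σ⁻¹(3) = 1
σ(2) = 4 → σ⁻¹(4) = 2
σ(3) = 5 → σ⁻¹(5) = 3
σ(4) = 2 → σ⁻¹(2) = 4
σ(5) = 1 → σ⁻¹(1) = 5

σ⁻¹ = [5 4 1 2 3]


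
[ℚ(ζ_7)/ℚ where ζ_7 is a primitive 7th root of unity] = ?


[ℚ(ζ_n):ℚ] = deg Φ_n(x) = φ(n). Here φ(7) = 6

[ℚ(ζ_7)/ℚ where ζ_7 is a primitive 7th root of unity] = 6


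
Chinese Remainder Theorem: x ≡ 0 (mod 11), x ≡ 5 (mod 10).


m₁ = 11, m₂ = 10, gcd = 1, so CRT applies. M = m₁·m₂ = 110
Let M₁ = M/m₁ = 10, M₂ = M/m₂ = 11
Find y₁ ≡ M₁⁻¹ (mod m₁): 10⁻¹ ≡ 10 (mod 11)
Find y₂ ≡ M₂⁻¹ (mod m₂): 11⁻¹ ≡ 1 (mod 10)
x = a₁·M₁·y₁ + a₂·M₂·y₂ = 0·10·10 + 5·11·1 = 55
Reduce mod 110: x ≡ 55
Check: 55 mod 11 = 0 ✓, 55 mod 10 = 5 ✓

x ≡ 55 (mod 110)


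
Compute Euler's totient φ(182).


Factor n: 182 = 2 × 7 × 13
φ(n) = n · ∏(1 - 1/p) over distinct primes p | n
φ(182) = 182 · (1 - 1/2) · (1 - 1/7) · (1 - 1/13) = 72

φ(182) = 72


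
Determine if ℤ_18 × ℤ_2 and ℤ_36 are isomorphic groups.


Comparing ℤ_18 × ℤ_2 and ℤ_36:
gcd(18,2) = 2 ≠ 1. Max element order in ℤ_18×ℤ_2 is lcm(18,2) = 18 < 36, so it has no element of order 36

No, ℤ_18 × ℤ_2 ≇ ℤ_36


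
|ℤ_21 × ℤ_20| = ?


|A × B| = |A| · |B|
|ℤ_21 × ℤ_20| = 21 × 20 = 420

|ℤ_21 × ℤ_20| = 420


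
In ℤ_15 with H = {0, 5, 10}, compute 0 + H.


0 + H = {0 + h (mod 15) : h ∈ H}
0+0=0, 0+5=5, 0+10=10

0 + H = {0, 5, 10}


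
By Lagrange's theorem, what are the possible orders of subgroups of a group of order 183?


Lagrange's theorem: |H| divides |G|
|G| = 183
Divisors of 183: 1, 3, 61, 183

Possible subgroup orders: {1, 3, 61, 183}


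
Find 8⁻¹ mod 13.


Use the extended Euclidean algorithm to write 1 = 8·s + 13·t; then s mod 13 is the inverse.
Euclidean algorithm:
  8 = 0·13 + 8
  13 = 1·8 + 5
  8 = 1·5 + 3
  5 = 1·3 + 2
  3 = 1·2 + 1
  2 = 2·1 + 0
gcd(8,13) = 1
Back-substitution gives: 8·(5) + 13·(-3) = 1
So 8⁻¹ ≡ 5 ≡ 5 (mod 13)
Check: 8 × 5 = 40 ≡ 1 (mod 13) ✓

8⁻¹ ≡ 5 (mod 13)


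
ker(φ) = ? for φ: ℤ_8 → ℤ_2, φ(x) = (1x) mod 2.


Kernel = preimage of identity
ker(φ) = {x ∈ ℤ_8 : 1x ≡ 0 (mod 2)}. Since 2 | 8, φ is well-defined. The kernel is the cyclic subgroup ⟨2⟩ of ℤ_8 (order 4), i.e. {0, 2, 4, 6}

ker(φ) = {0, 2, 4, 6}


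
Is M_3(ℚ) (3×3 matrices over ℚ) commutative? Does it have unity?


Matrix multiplication is non-commutative for n ≥ 2; the identity matrix I is the unity; singular matrices give zero divisors, so not an integral domain
Commutative: No
Integral domain: No
Has unity: Yes

M_3(ℚ) (3×3 matrices over ℚ): Commutative=No, Unity=Yes


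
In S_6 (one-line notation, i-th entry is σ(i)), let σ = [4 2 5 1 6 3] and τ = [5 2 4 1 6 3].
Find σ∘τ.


σ∘τ: apply τ first, then σ
1 →τ 5 →σ 6
2 →τ 2 →σ 2
3 →τ 4 →σ 1
4 →τ 1 →σ 4
5 →τ 6 →σ 3
6 →τ 3 →σ 5

σ∘τ = [6 2 1 4 3 5]


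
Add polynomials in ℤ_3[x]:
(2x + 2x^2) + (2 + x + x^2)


Add coefficients mod 3:
x^0: 0 + 2 = 2 (mod 3)
x^1: 2 + 1 = 0 (mod 3)
x^2: 2 + 1 = 0 (mod 3)
Result: 2

f + g = 2


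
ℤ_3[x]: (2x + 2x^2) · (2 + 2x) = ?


Expand and collect like terms; reduce coefficients mod 3:
x^0: 0·2 = 0 ≡ 0 (mod 3)
x^1: 0·2 + 2·2 = 4 ≡ 1 (mod 3)
x^2: 2·2 + 2·2 = 8 ≡ 2 (mod 3)
x^3: 2·2 = 4 ≡ 1 (mod 3)
Result: x + 2x^2 + x^3

f · g = x + 2x^2 + x^3


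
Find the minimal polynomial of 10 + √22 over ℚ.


Let α = 10 + √22. Then α - 10 = √22, so (α - 10)² = 22, giving α² - 20α + 78 = 0. Degree 2 and α ∉ ℚ, so this is the minimal polynomial.

Minimal polynomial: x² - 20x + 78


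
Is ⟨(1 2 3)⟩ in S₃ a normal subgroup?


H = ⟨(1 2 3)⟩ in S₃
⟨(1 2 3)⟩ has order 3 and index 2 in S₃; index-2 subgroups are normal

Yes, normal subgroup


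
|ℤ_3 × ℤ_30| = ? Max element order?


|ℤ_3 × ℤ_30| = 3 × 30 = 90
Max element order = lcm(3,30) = 30
Cyclic? No (gcd=3)

|ℤ_3×ℤ_30| = 90, max element order = 30


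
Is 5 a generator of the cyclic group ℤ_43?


g generates ℤ_n iff gcd(g, n) = 1
gcd(5, 43) = 1
Since gcd = 1, 5 is a generator.

Yes, 5 generates ℤ_43


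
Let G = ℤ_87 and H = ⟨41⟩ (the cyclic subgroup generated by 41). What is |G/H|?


|⟨41⟩| = n / gcd(41, 87) = 87 / 1 = 87
H is normal (ℤ_87 is abelian).
|G/H| = |G| / |H| = 87 / 87 = 1

|G/H| = 1


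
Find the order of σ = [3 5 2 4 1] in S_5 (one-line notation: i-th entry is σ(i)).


Cycle decomposition: (1 3 2 5)
Cycle lengths: 4
Order = lcm(4) = 4

ord(σ) = 4


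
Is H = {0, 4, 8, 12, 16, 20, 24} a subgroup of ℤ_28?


Subgroup test for H = {0, 4, 8, 12, 16, 20, 24} in (ℤ_28, +):
(1) 0 ∈ H? Yes
(2) Closure: for all a,b ∈ H, (a+b) mod 28 ∈ H? Yes
(3) Inverses: for all a ∈ H, -a mod 28 ∈ H? Yes

Yes, H is a subgroup of ℤ_28


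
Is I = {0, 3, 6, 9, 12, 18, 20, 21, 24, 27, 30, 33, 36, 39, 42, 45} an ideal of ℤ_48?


Check ideal conditions for I = {0, 3, 6, 9, 12, 18, 20, 21, 24, 27, 30, 33, 36, 39, 42, 45} in ℤ_48:
(1) I is an additive subgroup? No
(2) For r ∈ ℤ_48 and a ∈ I: r·a ∈ I? No  [counterexample: r=2, a=20, r·a mod 48 = 40 ∉ I]

No, I is not an ideal of ℤ_48


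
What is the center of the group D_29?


Z(G) = {g ∈ G | gx = xg for all x ∈ G}
For odd n, Z(D_n) = {e}: no nontrivial rotation commutes with all reflections

Z(D_29) = {e}


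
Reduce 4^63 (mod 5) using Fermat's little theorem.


Fermat's little theorem: if p is prime and gcd(a,p)=1, then a^(p-1) ≡ 1 (mod p)
p = 5 is prime, gcd(4,5) = 1
Reduce exponent: 63 mod 4 = 3
So 4^63 ≡ 4^3 (mod 5)
4^3 mod 5 = 4

4^63 ≡ 4 (mod 5)


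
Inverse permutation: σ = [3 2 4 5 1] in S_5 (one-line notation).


To find σ⁻¹, swap domain and range:
σ(1) = 3 → σ⁻¹(3) = 1
σ(2) = 2 → σ⁻¹(2) = 2
σ(3) = 4 → σ⁻¹(4) = 3
σ(4) = 5 → σ⁻¹(5) = 4
σ(5) = 1 → σ⁻¹(1) = 5

σ⁻¹ = [5 2 1 3 4]


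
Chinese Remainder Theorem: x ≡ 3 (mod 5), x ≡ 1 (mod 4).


m₁ = 5, m₂ = 4, gcd = 1, so CRT applies. M = m₁·m₂ = 20
Let M₁ = M/m₁ = 4, M₂ = M/m₂ = 5
Find y₁ ≡ M₁⁻¹ (mod m₁): 4⁻¹ ≡ 4 (mod 5)
Find y₂ ≡ M₂⁻¹ (mod m₂): 5⁻¹ ≡ 1 (mod 4)
x = a₁·M₁·y₁ + a₂·M₂·y₂ = 3·4·4 + 1·5·1 = 53
Reduce mod 20: x ≡ 13
Check: 13 mod 5 = 3 ✓, 13 mod 4 = 1 ✓

x ≡ 13 (mod 20)


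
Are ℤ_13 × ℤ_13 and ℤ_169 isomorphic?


Comparing ℤ_13 × ℤ_13 and ℤ_169:
gcd(13,13) = 13 ≠ 1. Max element order in ℤ_13×ℤ_13 is lcm(13,13) = 13 < 169, so it has no element of order 169

No, ℤ_13 × ℤ_13 ≇ ℤ_169


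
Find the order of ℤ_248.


ℤ_n has n elements.

|ℤ_248| = 248


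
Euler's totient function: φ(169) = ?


Factor n: 169 = 13^2
φ(n) = n · ∏(1 - 1/p) over distinct primes p | n
φ(169) = 169 · (1 - 1/13) = 156

φ(169) = 156


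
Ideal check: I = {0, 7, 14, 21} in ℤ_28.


Check ideal conditions for I = {0, 7, 14, 21} in ℤ_28:
(1) I is an additive subgroup? Yes
(2) For r ∈ ℤ_28 and a ∈ I: r·a ∈ I? Yes

Yes, I is an ideal of ℤ_28


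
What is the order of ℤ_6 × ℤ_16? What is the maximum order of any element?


|ℤ_6 × ℤ_16| = 6 × 16 = 96
Max element order = lcm(6,16) = 48
Cyclic? No (gcd=2)

|ℤ_6×ℤ_16| = 96, max element order = 48


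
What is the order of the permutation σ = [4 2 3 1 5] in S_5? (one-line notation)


Cycle decomposition: (1 4)
Cycle lengths: 2
Order = lcm(2) = 2

ord(σ) = 2


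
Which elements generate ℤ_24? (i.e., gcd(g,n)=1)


g generates ℤ_n iff gcd(g,n) = 1
Prime factors of 24: 2, 3
Generators are g ∈ {1,...,23} not divisible by any of these primes.
Generators: {1, 5, 7, 11, 13, 17, 19, 23}
Number of generators = φ(24) = 8

Generators of ℤ_24 = {1, 5, 7, 11, 13, 17, 19, 23}


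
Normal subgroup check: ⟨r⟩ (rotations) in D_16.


H = ⟨r⟩ (rotations) in D_16
The rotation subgroup ⟨r⟩ has index 2 in D_16, so it is normal

Yes, normal subgroup


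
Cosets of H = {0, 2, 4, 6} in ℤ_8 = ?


H = {0, 2, 4, 6}, |H| = 4
Number of cosets = |G|/|H| = 8/4 = 2
0 + H = {0, 2, 4, 6}
1 + H = {1, 3, 5, 7}

Cosets: 0+H={0,2,4,6}; 1+H={1,3,5,7}


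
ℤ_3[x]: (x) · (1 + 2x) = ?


Expand and collect like terms; reduce coefficients mod 3:
x^0: 0·1 = 0 ≡ 0 (mod 3)
x^1: 0·2 + 1·1 = 1 ≡ 1 (mod 3)
x^2: 1·2 = 2 ≡ 2 (mod 3)
Result: x + 2x^2

f · g = x + 2x^2


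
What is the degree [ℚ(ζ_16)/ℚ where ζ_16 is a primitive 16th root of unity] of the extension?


[ℚ(ζ_n):ℚ] = deg Φ_n(x) = φ(n). Here φ(16) = 8

[ℚ(ζ_16)/ℚ where ζ_16 is a primitive 16th root of unity] = 8


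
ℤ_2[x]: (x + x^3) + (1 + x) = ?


Add coefficients mod 2:
x^0: 0 + 1 = 1 (mod 2)
x^1: 1 + 1 = 0 (mod 2)
x^2: 0 + 0 = 0 (mod 2)
x^3: 1 + 0 = 1 (mod 2)
Result: 1 + x^3

f + g = 1 + x^3


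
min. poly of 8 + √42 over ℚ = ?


Let α = 8 + √42. Then α - 8 = √42, so (α - 8)² = 42, giving α² - 16α + 22 = 0. Degree 2 and α ∉ ℚ, so this is the minimal polynomial.

Minimal polynomial: x² - 16x + 22


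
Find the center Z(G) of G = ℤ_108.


Z(G) = {g ∈ G | gx = xg for all x ∈ G}
ℤ_108 is abelian, so Z(G) = G

Z(ℤ_108) = ℤ_108


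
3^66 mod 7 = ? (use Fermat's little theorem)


Fermat's little theorem: if p is prime and gcd(a,p)=1, then a^(p-1) ≡ 1 (mod p)
p = 7 is prime, gcd(3,7) = 1
Reduce exponent: 66 mod 6 = 0
So 3^66 ≡ 3^0 (mod 7)
3^0 = 1

3^66 ≡ 1 (mod 7)


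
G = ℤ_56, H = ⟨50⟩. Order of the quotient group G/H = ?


|⟨50⟩| = n / gcd(50, 56) = 56 / 2 = 28
H is normal (ℤ_56 is abelian).
|G/H| = |G| / |H| = 56 / 28 = 2

|G/H| = 2


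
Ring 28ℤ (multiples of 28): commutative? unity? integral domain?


28ℤ is a commutative ring under +,× but has no multiplicative identity (1 ∉ 28ℤ); it has no zero divisors, but without unity it is not an integral domain
Commutative: Yes
Integral domain: No
Has unity: No

28ℤ (multiples of 28): Commutative=Yes, Unity=No


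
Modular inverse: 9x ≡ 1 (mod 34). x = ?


Use the extended Euclidean algorithm to write 1 = 9·s + 34·t; then s mod 34 is the inverse.
Euclidean algorithm:
  9 = 0·34 + 9
  34 = 3·9 + 7
  9 = 1·7 + 2
  7 = 3·2 + 1
  2 = 2·1 + 0
gcd(9,34) = 1
Back-substitution gives: 9·(-15) + 34·(4) = 1
So 9⁻¹ ≡ -15 ≡ 19 (mod 34)
Check: 9 × 19 = 171 ≡ 1 (mod 34) ✓

9⁻¹ ≡ 19 (mod 34)


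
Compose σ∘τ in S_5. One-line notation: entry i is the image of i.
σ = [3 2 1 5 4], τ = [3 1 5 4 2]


σ∘τ: apply τ first, then σ
1 →τ 3 →σ 1
2 →τ 1 →σ 3
3 →τ 5 →σ 4
4 →τ 4 →σ 5
5 →τ 2 →σ 2

σ∘τ = [1 3 4 5 2]


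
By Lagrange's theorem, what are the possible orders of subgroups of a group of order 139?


Lagrange's theorem: |H| divides |G|
|G| = 139
Divisors of 139: 1, 139

Possible subgroup orders: {1, 139}


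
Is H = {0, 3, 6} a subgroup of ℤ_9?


Subgroup test for H = {0, 3, 6} in (ℤ_9, +):
(1) 0 ∈ H? Yes
(2) Closure: for all a,b ∈ H, (a+b) mod 9 ∈ H? Yes
(3) Inverses: for all a ∈ H, -a mod 9 ∈ H? Yes

Yes, H is a subgroup of ℤ_9


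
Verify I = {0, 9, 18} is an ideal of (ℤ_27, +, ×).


Check ideal conditions for I = {0, 9, 18} in ℤ_27:
(1) I is an additive subgroup? Yes
(2) For r ∈ ℤ_27 and a ∈ I: r·a ∈ I? Yes

Yes, I is an ideal of ℤ_27


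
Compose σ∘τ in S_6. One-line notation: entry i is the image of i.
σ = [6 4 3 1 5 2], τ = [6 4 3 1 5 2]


σ∘τ: apply τ first, then σ
1 →τ 6 →σ 2
2 →τ 4 →σ 1
3 →τ 3 →σ 3
4 →τ 1 →σ 6
5 →τ 5 →σ 5
6 →τ 2 →σ 4

σ∘τ = [2 1 3 6 5 4]


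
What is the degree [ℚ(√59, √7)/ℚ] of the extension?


[ℚ(√59,√7):ℚ] = [ℚ(√59,√7):ℚ(√59)]·[ℚ(√59):ℚ] = 2·2 = 4

[ℚ(√59, √7)/ℚ] = 4


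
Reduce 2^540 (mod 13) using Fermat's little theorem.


Fermat's little theorem: if p is prime and gcd(a,p)=1, then a^(p-1) ≡ 1 (mod p)
p = 13 is prime, gcd(2,13) = 1
Reduce exponent: 540 mod 12 = 0
So 2^540 ≡ 2^0 (mod 13)
2^0 = 1

2^540 ≡ 1 (mod 13)


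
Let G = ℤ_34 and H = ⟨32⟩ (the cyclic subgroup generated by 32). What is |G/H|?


|⟨32⟩| = n / gcd(32, 34) = 34 / 2 = 17
H is normal (ℤ_34 is abelian).
|G/H| = |G| / |H| = 34 / 17 = 2

|G/H| = 2


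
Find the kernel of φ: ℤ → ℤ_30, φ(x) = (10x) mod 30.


Kernel = preimage of identity
ker(φ) = {x ∈ ℤ : 10x ≡ 0 (mod 30)}. gcd(10,30) = 10, so 10x ≡ 0 (mod 30) ⟺ x ≡ 0 (mod 30/10 = 3). Hence ker(φ) = 3ℤ

ker(φ) = 3ℤ


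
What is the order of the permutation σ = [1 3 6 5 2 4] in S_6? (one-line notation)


Cycle decomposition: (2 3 6 4 5)
Cycle lengths: 5
Order = lcm(5) = 5

ord(σ) = 5


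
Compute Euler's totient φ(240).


Factor n: 240 = 2^4 × 3 × 5
φ(n) = n · ∏(1 - 1/p) over distinct primes p | n
φ(240) = 240 · (1 - 1/2) · (1 - 1/3) · (1 - 1/5) = 64

φ(240) = 64


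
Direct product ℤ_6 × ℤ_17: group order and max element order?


|ℤ_6 × ℤ_17| = 6 × 17 = 102
Max element order = lcm(6,17) = 102
Cyclic? Yes (gcd=1)

|ℤ_6×ℤ_17| = 102, max element order = 102


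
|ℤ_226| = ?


ℤ_n has n elements.

|ℤ_226| = 226


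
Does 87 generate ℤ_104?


g generates ℤ_n iff gcd(g, n) = 1
gcd(87, 104) = 1
Since gcd = 1, 87 is a generator.

Yes, 87 generates ℤ_104


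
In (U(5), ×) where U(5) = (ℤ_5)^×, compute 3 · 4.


Operation: multiplication mod 5
3 · 4 = (a × b) mod 5 with a = 3, b = 4

3 · 4 = 2


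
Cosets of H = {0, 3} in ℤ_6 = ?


H = {0, 3}, |H| = 2
Number of cosets = |G|/|H| = 6/2 = 3
0 + H = {0, 3}
1 + H = {1, 4}
2 + H = {2, 5}

Cosets: 0+H={0,3}; 1+H={1,4}; 2+H={2,5}


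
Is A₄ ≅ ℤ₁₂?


Comparing A₄ and ℤ₁₂:
A₄ is non-abelian, ℤ₁₂ is abelian

No, A₄ ≇ ℤ₁₂


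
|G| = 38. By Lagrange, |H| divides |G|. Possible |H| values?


Lagrange's theorem: |H| divides |G|
|G| = 38
Divisors of 38: 1, 2, 19, 38

Possible subgroup orders: {1, 2, 19, 38}


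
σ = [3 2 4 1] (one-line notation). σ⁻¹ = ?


To find σ⁻¹, swap domain and range:
σ(1) = 3 → σ⁻¹(3) = 1
σ(2) = 2 → σ⁻¹(2) = 2
σ(3) = 4 → σ⁻¹(4) = 3
σ(4) = 1 → σ⁻¹(1) = 4

σ⁻¹ = [4 2 1 3]


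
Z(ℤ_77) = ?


Z(G) = {g ∈ G | gx = xg for all x ∈ G}
ℤ_77 is abelian, so Z(G) = G

Z(ℤ_77) = ℤ_77


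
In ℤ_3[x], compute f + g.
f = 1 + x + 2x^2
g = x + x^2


Add coefficients mod 3:
x^0: 1 + 0 = 1 (mod 3)
x^1: 1 + 1 = 2 (mod 3)
x^2: 2 + 1 = 0 (mod 3)
Result: 1 + 2x

f + g = 1 + 2x


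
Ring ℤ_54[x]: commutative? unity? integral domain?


ℤ_54 has zero divisors (2·27 ≡ 0), and these lift to constant zero divisors in ℤ_54[x]; so not an integral domain
Commutative: Yes
Integral domain: No
Has unity: Yes

ℤ_54[x]: Commutative=Yes, Unity=Yes


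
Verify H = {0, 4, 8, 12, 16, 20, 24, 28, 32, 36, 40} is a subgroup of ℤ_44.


Subgroup test for H = {0, 4, 8, 12, 16, 20, 24, 28, 32, 36, 40} in (ℤ_44, +):
(1) 0 ∈ H? Yes
(2) Closure: for all a,b ∈ H, (a+b) mod 44 ∈ H? Yes
(3) Inverses: for all a ∈ H, -a mod 44 ∈ H? Yes

Yes, H is a subgroup of ℤ_44


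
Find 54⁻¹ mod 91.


Use the extended Euclidean algorithm to write 1 = 54·s + 91·t; then s mod 91 is the inverse.
Euclidean algorithm:
  54 = 0·91 + 54
  91 = 1·54 + 37
  54 = 1·37 + 17
  37 = 2·17 + 3
  17 = 5·3 + 2
  3 = 1·2 + 1
  2 = 2·1 + 0
gcd(54,91) = 1
Back-substitution gives: 54·(-32) + 91·(19) = 1
So 54⁻¹ ≡ -32 ≡ 59 (mod 91)
Check: 54 × 59 = 3186 ≡ 1 (mod 91) ✓

54⁻¹ ≡ 59 (mod 91)


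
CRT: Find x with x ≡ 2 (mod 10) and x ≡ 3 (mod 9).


m₁ = 10, m₂ = 9, gcd = 1, so CRT applies. M = m₁·m₂ = 90
Let M₁ = M/m₁ = 9, M₂ = M/m₂ = 10
Find y₁ ≡ M₁⁻¹ (mod m₁): 9⁻¹ ≡ 9 (mod 10)
Find y₂ ≡ M₂⁻¹ (mod m₂): 10⁻¹ ≡ 1 (mod 9)
x = a₁·M₁·y₁ + a₂·M₂·y₂ = 2·9·9 + 3·10·1 = 192
Reduce mod 90: x ≡ 12
Check: 12 mod 10 = 2 ✓, 12 mod 9 = 3 ✓

x ≡ 12 (mod 90)


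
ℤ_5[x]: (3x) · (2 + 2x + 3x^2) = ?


Expand and collect like terms; reduce coefficients mod 5:
x^0: 0·2 = 0 ≡ 0 (mod 5)
x^1: 0·2 + 3·2 = 6 ≡ 1 (mod 5)
x^2: 0·3 + 3·2 = 6 ≡ 1 (mod 5)
x^3: 3·3 = 9 ≡ 4 (mod 5)
Result: x + x^2 + 4x^3

f · g = x + x^2 + 4x^3


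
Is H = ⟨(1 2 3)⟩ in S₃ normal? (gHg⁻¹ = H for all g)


H = ⟨(1 2 3)⟩ in S₃
⟨(1 2 3)⟩ has order 3 and index 2 in S₃; index-2 subgroups are normal

Yes, normal subgroup


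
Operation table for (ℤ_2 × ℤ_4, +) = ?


Elements: {(0,0), (0,1), (0,2), (0,3), (1,0), (1,1), (1,2), (1,3)}
Operation: componentwise addition mod (2, 4)
Entry (a, b) = ((a₁+b₁) mod 2, (a₂+b₂) mod 4)

Cayley table:
      | (0,0) | (0,1) | (0,2) | (0,3) | (1,0) | (1,1) | (1,2) | (1,3)
(0,0) | (0,0) | (0,1) | (0,2) | (0,3) | (1,0) | (1,1) | (1,2) | (1,3)
(0,1) | (0,1) | (0,2) | (0,3) | (0,0) | (1,1) | (1,2) | (1,3) | (1,0)
(0,2) | (0,2) | (0,3) | (0,0) | (0,1) | (1,2) | (1,3) | (1,0) | (1,1)
(0,3) | (0,3) | (0,0) | (0,1) | (0,2) | (1,3) | (1,0) | (1,1) | (1,2)
(1,0) | (1,0) | (1,1) | (1,2) | (1,3) | (0,0) | (0,1) | (0,2) | (0,3)
(1,1) | (1,1) | (1,2) | (1,3) | (1,0) | (0,1) | (0,2) | (0,3) | (0,0)
(1,2) | (1,2) | (1,3) | (1,0) | (1,1) | (0,2) | (0,3) | (0,0) | (0,1)
(1,3) | (1,3) | (1,0) | (1,1) | (1,2) | (0,3) | (0,0) | (0,1) | (0,2)


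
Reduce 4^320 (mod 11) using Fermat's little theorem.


Fermat's little theorem: if p is prime and gcd(a,p)=1, then a^(p-1) ≡ 1 (mod p)
p = 11 is prime, gcd(4,11) = 1
Reduce exponent: 320 mod 10 = 0
So 4^320 ≡ 4^0 (mod 11)
4^0 = 1

4^320 ≡ 1 (mod 11)


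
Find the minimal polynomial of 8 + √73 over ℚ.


Let α = 8 + √73. Then α - 8 = √73, so (α - 8)² = 73, giving α² - 16α - 9 = 0. Degree 2 and α ∉ ℚ, so this is the minimal polynomial.

Minimal polynomial: x² - 16x - 9


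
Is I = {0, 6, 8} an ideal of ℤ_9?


Check ideal conditions for I = {0, 6, 8} in ℤ_9:
(1) I is an additive subgroup? No
(2) For r ∈ ℤ_9 and a ∈ I: r·a ∈ I? No  [counterexample: r=2, a=6, r·a mod 9 = 3 ∉ I]

No, I is not an ideal of ℤ_9


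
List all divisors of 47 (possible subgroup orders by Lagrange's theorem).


Lagrange's theorem: |H| divides |G|
|G| = 47
Divisors of 47: 1, 47

Possible subgroup orders: {1, 47}


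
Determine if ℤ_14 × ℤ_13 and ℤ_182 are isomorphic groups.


Comparing ℤ_14 × ℤ_13 and ℤ_182:
gcd(14,13) = 1, so ℤ_14 × ℤ_13 ≅ ℤ_182 (CRT)

Yes, ℤ_14 × ℤ_13 ≅ ℤ_182


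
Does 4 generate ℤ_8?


g generates ℤ_n iff gcd(g, n) = 1
gcd(4, 8) = 4
Since gcd = 4 ≠ 1, ⟨4⟩ has order 2 < 8, so 4 is not a generator.

No, 4 does not generate ℤ_8
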